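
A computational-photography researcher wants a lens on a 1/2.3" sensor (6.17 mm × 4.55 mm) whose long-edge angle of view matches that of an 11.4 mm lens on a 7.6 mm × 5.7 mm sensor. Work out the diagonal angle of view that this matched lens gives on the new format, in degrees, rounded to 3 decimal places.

Equal long-edge AOV ⇒ f₂ = f₁ · 6.17/7.6 = 11.4 × 0.81184 ≈ 9.2550 mm.
Sensor diagonal = √(6.17² + 4.55²) = √58.7714 ≈ 7.6663 mm.
Diagonal AOV on the new format = 2·arctan(7.6663 / (2 × 9.2550)) = 2·arctan(0.41417) ≈ 44.9955°.

44.996°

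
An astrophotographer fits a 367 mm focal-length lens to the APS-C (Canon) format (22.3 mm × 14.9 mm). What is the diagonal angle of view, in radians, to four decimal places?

Sensor diagonal = √(22.3² + 14.9²) = √719.3000 ≈ 26.8198 mm.
Angle of view α = 2·arctan(d/2f) with d = 26.8198 mm and f = 367 mm.
d/2f = 0.03654; arctan(0.03654) ≈ 0.0365 rad, so α ≈ 0.0730 rad.

0.0730 rad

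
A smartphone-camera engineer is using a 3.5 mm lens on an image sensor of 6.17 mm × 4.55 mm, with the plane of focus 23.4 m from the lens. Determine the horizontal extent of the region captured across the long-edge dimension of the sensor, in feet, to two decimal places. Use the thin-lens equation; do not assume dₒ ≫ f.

135.32 ft

dₒ: 23.4 m = 23400 mm.
Similar triangles through the lens centre give W/dₒ = w/dᵢ; with 1/f = 1/dₒ + 1/dᵢ this gives W = w·(dₒ − f)/f.
W = 6.17 mm × (23400 − 3.5) / 3.5 = 6.17 × 6684.7143 ≈ 41244.687 mm = 41244.687/304.8 ft = 135.317 ft.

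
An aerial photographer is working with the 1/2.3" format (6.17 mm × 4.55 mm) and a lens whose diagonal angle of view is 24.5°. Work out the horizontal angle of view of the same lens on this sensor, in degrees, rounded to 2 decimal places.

Sensor diagonal = √(6.17² + 4.55²) = √58.7714 ≈ 7.6663 mm.
From the diagonal AOV: f = 7.6663 / (2·tan(12.25°)) = 7.6663 / 0.43424 ≈ 17.6543 mm.
Horizontal AOV = 2·arctan(6.17 / (2 × 17.6543)) = 2·arctan(0.17474) ≈ 19.8241°.

19.82°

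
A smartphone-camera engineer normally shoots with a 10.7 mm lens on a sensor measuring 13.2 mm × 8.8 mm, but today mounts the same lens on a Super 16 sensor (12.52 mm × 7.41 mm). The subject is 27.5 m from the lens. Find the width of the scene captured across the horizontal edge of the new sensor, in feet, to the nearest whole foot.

106 ft

The focal length stays 10.7 mm; the relevant sensor dimension is now w = 12.52 mm. Object distance dₒ = 27.5 m = 27500 mm.
Thin-lens field width W = w·(dₒ − f)/f = 12.52 × (27500 − 10.7)/10.7 ≈ 32165.050 mm = 32165.050/304.8 ft = 105.528 ft.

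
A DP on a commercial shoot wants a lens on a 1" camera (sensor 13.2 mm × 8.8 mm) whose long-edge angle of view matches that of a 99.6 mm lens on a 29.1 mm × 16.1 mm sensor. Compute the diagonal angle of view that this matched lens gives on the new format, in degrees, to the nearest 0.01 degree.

19.92°

Equal long-edge AOV ⇒ f₂ = f₁ · 13.2/29.1 = 99.6 × 0.45361 ≈ 45.1794 mm.
Sensor diagonal = √(13.2² + 8.8²) = √251.6800 ≈ 15.8644 mm.
Diagonal AOV on the new format = 2·arctan(15.8644 / (2 × 45.1794)) = 2·arctan(0.17557) ≈ 19.9160°.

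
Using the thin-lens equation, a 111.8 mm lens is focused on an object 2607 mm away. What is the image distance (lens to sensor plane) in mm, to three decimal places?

1/dᵢ = 1/f − 1/dₒ = 1/111.8 − 1/2607 = 0.0085610 mm⁻¹.
dᵢ = 1/0.0085610 ≈ 116.8093 mm.

116.809 mm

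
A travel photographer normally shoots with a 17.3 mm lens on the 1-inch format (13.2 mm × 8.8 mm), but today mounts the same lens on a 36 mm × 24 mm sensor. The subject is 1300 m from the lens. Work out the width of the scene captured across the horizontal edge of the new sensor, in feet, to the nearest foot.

The focal length stays 17.3 mm; the relevant sensor dimension is now w = 36 mm. Object distance dₒ = 1300 m = 1.3e+06 mm.
Thin-lens field width W = w·(dₒ − f)/f = 36 × (1.3e+06 − 17.3)/17.3 ≈ 2705166.312 mm = 2705166.312/304.8 ft = 8875.22 ft.

8875 ft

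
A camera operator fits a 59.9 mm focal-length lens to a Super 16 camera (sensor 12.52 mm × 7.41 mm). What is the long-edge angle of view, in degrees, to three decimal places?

Angle of view α = 2·arctan(w/2f) with w = 12.52 mm and f = 59.9 mm.
w/2f = 0.10451; arctan(0.10451) ≈ 5.9662°, so α ≈ 11.9324°.

11.932°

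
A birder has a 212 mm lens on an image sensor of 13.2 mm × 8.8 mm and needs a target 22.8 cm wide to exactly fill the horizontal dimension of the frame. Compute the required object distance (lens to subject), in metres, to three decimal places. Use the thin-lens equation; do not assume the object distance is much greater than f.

W: 22.8 cm = 228 mm.
Magnification m = w/W = dᵢ/dₒ; combined with 1/f = 1/dₒ + 1/dᵢ this gives dₒ = f·(1 + W/w).
dₒ = 212 mm × (1 + 228/13.2) = 212 × 18.2727 ≈ 3873.818 mm = 3.87382 m.

3.874 m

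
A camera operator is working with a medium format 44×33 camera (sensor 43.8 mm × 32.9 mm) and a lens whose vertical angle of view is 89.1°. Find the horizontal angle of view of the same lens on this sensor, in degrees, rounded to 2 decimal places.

From the vertical AOV: f = 32.9 / (2·tan(44.55°)) = 32.9 / 1.96883 ≈ 16.7104 mm.
Horizontal AOV = 2·arctan(43.8 / (2 × 16.7104)) = 2·arctan(1.31056) ≈ 105.3103°.

105.31°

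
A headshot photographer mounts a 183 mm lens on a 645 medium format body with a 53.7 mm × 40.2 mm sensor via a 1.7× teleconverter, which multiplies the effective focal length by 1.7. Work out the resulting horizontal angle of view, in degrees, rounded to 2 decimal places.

Effective focal length f = 183 × 1.7 = 311.1 mm.
α = 2·arctan(53.7 / (2 × 311.1)) = 2·arctan(0.08631) ≈ 9.8656°.

9.87°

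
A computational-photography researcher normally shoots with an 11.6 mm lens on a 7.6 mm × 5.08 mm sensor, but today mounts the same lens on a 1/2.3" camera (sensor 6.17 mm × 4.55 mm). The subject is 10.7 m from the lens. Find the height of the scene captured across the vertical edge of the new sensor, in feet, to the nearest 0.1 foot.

The focal length stays 11.6 mm; the relevant sensor dimension is now h = 4.55 mm. Object distance dₒ = 10.7 m = 10700 mm.
Thin-lens field height W = h·(dₒ − f)/f = 4.55 × (10700 − 11.6)/11.6 ≈ 4192.433 mm = 4192.433/304.8 ft = 13.7547 ft.

13.8 ft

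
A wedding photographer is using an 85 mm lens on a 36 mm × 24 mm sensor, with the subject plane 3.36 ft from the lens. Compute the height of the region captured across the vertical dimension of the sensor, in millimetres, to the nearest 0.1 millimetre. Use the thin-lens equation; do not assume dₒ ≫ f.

265.2 mm

dₒ: 3.36 ft × 304.8 mm/ft = 1024.13 mm.
Similar triangles through the lens centre give W/dₒ = h/dᵢ; with 1/f = 1/dₒ + 1/dᵢ this gives W = h·(dₒ − f)/f.
W = 24 mm × (1024.13 − 85) / 85 = 24 × 11.0486 ≈ 265.166 mm.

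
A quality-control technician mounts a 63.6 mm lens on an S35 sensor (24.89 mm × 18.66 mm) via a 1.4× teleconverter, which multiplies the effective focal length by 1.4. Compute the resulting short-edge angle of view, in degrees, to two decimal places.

11.96°

Effective focal length f = 63.6 × 1.4 = 89.04 mm.
α = 2·arctan(18.66 / (2 × 89.04)) = 2·arctan(0.10478) ≈ 11.9637°.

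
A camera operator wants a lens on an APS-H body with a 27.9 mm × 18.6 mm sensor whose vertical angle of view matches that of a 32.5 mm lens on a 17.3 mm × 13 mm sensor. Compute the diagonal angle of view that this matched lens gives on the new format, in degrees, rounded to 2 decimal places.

39.65°

Equal vertical AOV ⇒ f₂ = f₁ · 18.6/13 = 32.5 × 1.43077 ≈ 46.5000 mm.
Sensor diagonal = √(27.9² + 18.6²) = √1124.3700 ≈ 33.5316 mm.
Diagonal AOV on the new format = 2·arctan(33.5316 / (2 × 46.5000)) = 2·arctan(0.36056) ≈ 39.6541°.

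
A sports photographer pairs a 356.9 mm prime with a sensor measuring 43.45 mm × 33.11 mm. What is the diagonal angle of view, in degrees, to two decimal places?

8.75°

Sensor diagonal = √(43.45² + 33.11²) = √2984.1746 ≈ 54.6276 mm.
Angle of view α = 2·arctan(d/2f) with d = 54.6276 mm and f = 356.9 mm.
d/2f = 0.07653; arctan(0.07653) ≈ 4.3764°, so α ≈ 8.7527°.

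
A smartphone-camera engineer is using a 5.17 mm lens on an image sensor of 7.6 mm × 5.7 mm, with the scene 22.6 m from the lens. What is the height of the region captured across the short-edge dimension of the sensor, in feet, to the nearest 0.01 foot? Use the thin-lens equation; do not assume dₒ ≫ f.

81.73 ft

dₒ: 22.6 m = 22600 mm.
Similar triangles through the lens centre give W/dₒ = h/dᵢ; with 1/f = 1/dₒ + 1/dᵢ this gives W = h·(dₒ − f)/f.
W = 5.7 mm × (22600 − 5.17) / 5.17 = 5.7 × 4370.3733 ≈ 24911.128 mm = 24911.128/304.8 ft = 81.7294 ft.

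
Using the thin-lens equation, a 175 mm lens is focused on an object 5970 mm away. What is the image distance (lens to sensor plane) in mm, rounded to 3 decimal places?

180.285 mm

1/dᵢ = 1/f − 1/dₒ = 1/175 − 1/5970 = 0.0055468 mm⁻¹.
dᵢ = 1/0.0055468 ≈ 180.2847 mm.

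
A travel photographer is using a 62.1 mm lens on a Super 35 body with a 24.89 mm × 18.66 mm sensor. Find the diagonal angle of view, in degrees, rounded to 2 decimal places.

Sensor diagonal = √(24.89² + 18.66²) = √967.7077 ≈ 31.1080 mm.
Angle of view α = 2·arctan(d/2f) with d = 31.1080 mm and f = 62.1 mm.
d/2f = 0.25047; arctan(0.25047) ≈ 14.0614°, so α ≈ 28.1228°.

28.12°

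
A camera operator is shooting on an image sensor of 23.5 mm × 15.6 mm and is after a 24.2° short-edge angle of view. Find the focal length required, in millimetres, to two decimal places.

From α = 2·arctan(h/2f) we get f = h / (2·tan(α/2)).
With h = 15.6 mm and α/2 = 12.1°, tan(α/2) ≈ 0.21438, so f ≈ 15.6 / 0.42876 ≈ 36.3837 mm.

36.38 mm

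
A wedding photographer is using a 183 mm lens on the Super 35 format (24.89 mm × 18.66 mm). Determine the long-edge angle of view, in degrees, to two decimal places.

7.78°

Angle of view α = 2·arctan(w/2f) with w = 24.89 mm and f = 183 mm.
w/2f = 0.06801; arctan(0.06801) ≈ 3.8904°, so α ≈ 7.7809°.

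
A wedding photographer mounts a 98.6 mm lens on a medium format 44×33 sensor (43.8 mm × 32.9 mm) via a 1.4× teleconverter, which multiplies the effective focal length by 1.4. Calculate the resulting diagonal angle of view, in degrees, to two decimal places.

Effective focal length f = 98.6 × 1.4 = 138.04 mm.
Sensor diagonal = √(43.8² + 32.9²) = √3000.8500 ≈ 54.7800 mm.
α = 2·arctan(54.780 / (2 × 138.04)) = 2·arctan(0.19842) ≈ 22.4458°.

22.45°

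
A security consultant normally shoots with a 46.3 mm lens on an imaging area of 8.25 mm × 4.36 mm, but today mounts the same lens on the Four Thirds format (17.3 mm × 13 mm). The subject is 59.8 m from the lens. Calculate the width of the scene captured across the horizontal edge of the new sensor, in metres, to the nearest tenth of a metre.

22.3 m

The focal length stays 46.3 mm; the relevant sensor dimension is now w = 17.3 mm. Object distance dₒ = 59.8 m = 59800 mm.
Thin-lens field width W = w·(dₒ − f)/f = 17.3 × (59800 − 46.3)/46.3 ≈ 22326.976 mm = 22.327 m.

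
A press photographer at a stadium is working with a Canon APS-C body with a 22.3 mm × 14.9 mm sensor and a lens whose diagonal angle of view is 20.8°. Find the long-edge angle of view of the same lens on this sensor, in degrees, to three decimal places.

Sensor diagonal = √(22.3² + 14.9²) = √719.3000 ≈ 26.8198 mm.
From the diagonal AOV: f = 26.8198 / (2·tan(10.4°)) = 26.8198 / 0.36707 ≈ 73.0647 mm.
Long-edge AOV = 2·arctan(22.3 / (2 × 73.0647)) = 2·arctan(0.15260) ≈ 17.3533°.

17.353°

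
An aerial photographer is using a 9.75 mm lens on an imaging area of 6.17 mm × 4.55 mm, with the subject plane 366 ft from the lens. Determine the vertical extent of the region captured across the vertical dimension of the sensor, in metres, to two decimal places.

dₒ: 366 ft × 304.8 mm/ft = 111556.80 mm.
Similar triangles through the lens centre give W/dₒ = h/dᵢ; with 1/f = 1/dₒ + 1/dᵢ this gives W = h·(dₒ − f)/f.
W = 4.55 mm × (111557 − 9.75) / 9.75 = 4.55 × 11440.7227 ≈ 52055.288 mm = 52.0553 m.

52.06 m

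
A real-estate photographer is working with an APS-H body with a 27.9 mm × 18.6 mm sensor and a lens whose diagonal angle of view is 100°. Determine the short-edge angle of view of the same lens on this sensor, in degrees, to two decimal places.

66.93°

Sensor diagonal = √(27.9² + 18.6²) = √1124.3700 ≈ 33.5316 mm.
From the diagonal AOV: f = 33.5316 / (2·tan(50°)) = 33.5316 / 2.38351 ≈ 14.0682 mm.
Short-edge AOV = 2·arctan(18.6 / (2 × 14.0682)) = 2·arctan(0.66107) ≈ 66.9347°.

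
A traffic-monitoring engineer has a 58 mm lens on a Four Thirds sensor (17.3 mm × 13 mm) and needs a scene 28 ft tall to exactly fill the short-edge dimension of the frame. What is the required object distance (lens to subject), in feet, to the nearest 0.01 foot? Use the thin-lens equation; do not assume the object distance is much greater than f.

W: 28 ft × 304.8 mm/ft = 8534.40 mm.
Magnification m = h/W = dᵢ/dₒ; combined with 1/f = 1/dₒ + 1/dᵢ this gives dₒ = f·(1 + W/h).
dₒ = 58 mm × (1 + 8534.4/13) = 58 × 657.4923 ≈ 38134.553 mm = 38134.553/304.8 ft = 125.113 ft.

125.11 ft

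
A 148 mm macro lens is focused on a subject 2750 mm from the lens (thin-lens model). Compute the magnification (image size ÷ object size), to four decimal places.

Thin lens: 1/f = 1/dₒ + 1/dᵢ → 1/dᵢ = 1/148 − 1/2750 = 0.0063931 mm⁻¹, so dᵢ ≈ 156.4181 mm.
Magnification m = dᵢ/dₒ = 156.4181/2750 ≈ 0.05688.

0.0569×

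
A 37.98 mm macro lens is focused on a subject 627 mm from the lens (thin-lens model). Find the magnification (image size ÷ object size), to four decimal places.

0.0645×

Thin lens: 1/f = 1/dₒ + 1/dᵢ → 1/dᵢ = 1/37.98 − 1/627 = 0.0247348 mm⁻¹, so dᵢ ≈ 40.4289 mm.
Magnification m = dᵢ/dₒ = 40.4289/627 ≈ 0.06448.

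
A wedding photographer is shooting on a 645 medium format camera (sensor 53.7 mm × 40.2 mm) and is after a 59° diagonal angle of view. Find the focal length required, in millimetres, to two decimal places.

59.28 mm

Sensor diagonal = √(53.7² + 40.2²) = √4499.7300 ≈ 67.0800 mm.
From α = 2·arctan(d/2f) we get f = d / (2·tan(α/2)).
With d = 67.0800 mm and α/2 = 29.5°, tan(α/2) ≈ 0.56577, so f ≈ 67.0800 / 1.13155 ≈ 59.2818 mm.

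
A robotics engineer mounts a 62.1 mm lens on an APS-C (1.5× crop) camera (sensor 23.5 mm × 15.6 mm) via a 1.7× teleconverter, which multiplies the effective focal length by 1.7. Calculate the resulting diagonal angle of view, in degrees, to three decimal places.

Effective focal length f = 62.1 × 1.7 = 105.57 mm.
Sensor diagonal = √(23.5² + 15.6²) = √795.6100 ≈ 28.2066 mm.
α = 2·arctan(28.207 / (2 × 105.57)) = 2·arctan(0.13359) ≈ 15.2184°.

15.218°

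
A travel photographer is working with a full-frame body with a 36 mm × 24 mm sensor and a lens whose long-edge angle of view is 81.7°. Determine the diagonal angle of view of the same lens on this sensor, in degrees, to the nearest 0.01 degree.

From the long-edge AOV: f = 36 / (2·tan(40.85°)) = 36 / 1.72940 ≈ 20.8164 mm.
Sensor diagonal = √(36² + 24²) = √1872.0000 ≈ 43.2666 mm.
Diagonal AOV = 2·arctan(43.2666 / (2 × 20.8164)) = 2·arctan(1.03924) ≈ 92.2048°.

92.20°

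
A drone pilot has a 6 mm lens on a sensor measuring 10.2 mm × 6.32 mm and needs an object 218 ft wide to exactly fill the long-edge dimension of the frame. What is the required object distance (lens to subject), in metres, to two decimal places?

W: 218 ft × 304.8 mm/ft = 66446.40 mm.
Magnification m = w/W = dᵢ/dₒ; combined with 1/f = 1/dₒ + 1/dᵢ this gives dₒ = f·(1 + W/w).
dₒ = 6 mm × (1 + 66446.4/10.2) = 6 × 6515.3527 ≈ 39092.116 mm = 39.0921 m.

39.09 m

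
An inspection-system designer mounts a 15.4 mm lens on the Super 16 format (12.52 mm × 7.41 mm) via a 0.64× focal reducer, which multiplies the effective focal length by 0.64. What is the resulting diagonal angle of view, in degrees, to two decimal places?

Effective focal length f = 15.4 × 0.64 = 9.856 mm.
Sensor diagonal = √(12.52² + 7.41²) = √211.6585 ≈ 14.5485 mm.
α = 2·arctan(14.548 / (2 × 9.856)) = 2·arctan(0.73805) ≈ 72.8585°.

72.86°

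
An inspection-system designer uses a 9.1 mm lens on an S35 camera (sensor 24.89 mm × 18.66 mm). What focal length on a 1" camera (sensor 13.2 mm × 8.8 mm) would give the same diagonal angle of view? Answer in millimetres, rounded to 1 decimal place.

4.6 mm

Sensor diagonal = √(24.89² + 18.66²) = √967.7077 ≈ 31.1080 mm.
Sensor diagonal = √(13.2² + 8.8²) = √251.6800 ≈ 15.8644 mm.
Equal angle of view means equal diagonal/f ratio, so f₂ = f₁ · (diagonal₂/diagonal₁) = 9.1 × 15.8644/31.1080.
f₂ = 9.1 × 0.50998 ≈ 4.641 mm.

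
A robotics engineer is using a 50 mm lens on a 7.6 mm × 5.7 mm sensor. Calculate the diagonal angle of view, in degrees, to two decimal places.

Sensor diagonal = √(7.6² + 5.7²) = √90.2500 ≈ 9.5000 mm.
Angle of view α = 2·arctan(d/2f) with d = 9.5000 mm and f = 50 mm.
d/2f = 0.09500; arctan(0.09500) ≈ 5.4268°, so α ≈ 10.8536°.

10.85°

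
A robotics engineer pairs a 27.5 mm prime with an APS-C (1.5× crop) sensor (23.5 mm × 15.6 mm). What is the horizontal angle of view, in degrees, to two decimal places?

46.27°

Angle of view α = 2·arctan(w/2f) with w = 23.5 mm and f = 27.5 mm.
w/2f = 0.42727; arctan(0.42727) ≈ 23.1357°, so α ≈ 46.2714°.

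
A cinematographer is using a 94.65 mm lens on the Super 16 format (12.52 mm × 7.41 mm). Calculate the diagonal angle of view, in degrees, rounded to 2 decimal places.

Sensor diagonal = √(12.52² + 7.41²) = √211.6585 ≈ 14.5485 mm.
Angle of view α = 2·arctan(d/2f) with d = 14.5485 mm and f = 94.65 mm.
d/2f = 0.07685; arctan(0.07685) ≈ 4.3948°, so α ≈ 8.7896°.

8.79°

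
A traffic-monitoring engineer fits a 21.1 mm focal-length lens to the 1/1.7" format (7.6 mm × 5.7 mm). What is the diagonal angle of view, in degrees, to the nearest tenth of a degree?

Sensor diagonal = √(7.6² + 5.7²) = √90.2500 ≈ 9.5000 mm.
Angle of view α = 2·arctan(d/2f) with d = 9.5000 mm and f = 21.1 mm.
d/2f = 0.22512; arctan(0.22512) ≈ 12.6868°, so α ≈ 25.3737°.

25.4°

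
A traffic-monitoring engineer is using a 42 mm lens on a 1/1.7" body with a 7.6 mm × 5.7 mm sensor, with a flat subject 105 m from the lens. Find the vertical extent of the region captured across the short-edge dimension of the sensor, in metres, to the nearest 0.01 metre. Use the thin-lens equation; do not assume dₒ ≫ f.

14.24 m

dₒ: 105 m = 105000 mm.
Similar triangles through the lens centre give W/dₒ = h/dᵢ; with 1/f = 1/dₒ + 1/dᵢ this gives W = h·(dₒ − f)/f.
W = 5.7 mm × (105000 − 42) / 42 = 5.7 × 2499.0000 ≈ 14244.300 mm = 14.2443 m.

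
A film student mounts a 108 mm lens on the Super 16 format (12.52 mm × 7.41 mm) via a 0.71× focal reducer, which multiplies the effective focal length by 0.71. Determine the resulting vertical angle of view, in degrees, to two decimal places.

5.53°

Effective focal length f = 108 × 0.71 = 76.68 mm.
α = 2·arctan(7.41 / (2 × 76.68)) = 2·arctan(0.04832) ≈ 5.5325°.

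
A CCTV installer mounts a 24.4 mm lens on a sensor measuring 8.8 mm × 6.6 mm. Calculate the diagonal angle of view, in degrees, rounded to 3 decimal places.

25.405°

Sensor diagonal = √(8.8² + 6.6²) = √121.0000 ≈ 11.0000 mm.
Angle of view α = 2·arctan(d/2f) with d = 11.0000 mm and f = 24.4 mm.
d/2f = 0.22541; arctan(0.22541) ≈ 12.7027°, so α ≈ 25.4055°.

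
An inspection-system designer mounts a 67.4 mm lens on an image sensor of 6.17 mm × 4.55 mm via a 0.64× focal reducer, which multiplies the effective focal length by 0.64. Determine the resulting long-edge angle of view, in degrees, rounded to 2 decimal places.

8.18°

Effective focal length f = 67.4 × 0.64 = 43.136 mm.
α = 2·arctan(6.17 / (2 × 43.136)) = 2·arctan(0.07152) ≈ 8.1814°.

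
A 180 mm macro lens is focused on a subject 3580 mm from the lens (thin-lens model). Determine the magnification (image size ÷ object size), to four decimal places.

0.0529×

Thin lens: 1/f = 1/dₒ + 1/dᵢ → 1/dᵢ = 1/180 − 1/3580 = 0.0052762 mm⁻¹, so dᵢ ≈ 189.5294 mm.
Magnification m = dᵢ/dₒ = 189.5294/3580 ≈ 0.05294.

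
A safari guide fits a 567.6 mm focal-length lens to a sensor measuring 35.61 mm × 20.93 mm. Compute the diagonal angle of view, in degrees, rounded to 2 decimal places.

Sensor diagonal = √(35.61² + 20.93²) = √1706.1370 ≈ 41.3054 mm.
Angle of view α = 2·arctan(d/2f) with d = 41.3054 mm and f = 567.6 mm.
d/2f = 0.03639; arctan(0.03639) ≈ 2.0838°, so α ≈ 4.1677°.

4.17°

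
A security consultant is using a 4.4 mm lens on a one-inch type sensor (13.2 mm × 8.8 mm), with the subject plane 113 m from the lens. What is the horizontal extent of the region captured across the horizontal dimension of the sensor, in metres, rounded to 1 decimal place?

dₒ: 113 m = 113000 mm.
Similar triangles through the lens centre give W/dₒ = w/dᵢ; with 1/f = 1/dₒ + 1/dᵢ this gives W = w·(dₒ − f)/f.
W = 13.2 mm × (113000 − 4.4) / 4.4 = 13.2 × 25680.8182 ≈ 338986.800 mm = 338.987 m.

339.0 m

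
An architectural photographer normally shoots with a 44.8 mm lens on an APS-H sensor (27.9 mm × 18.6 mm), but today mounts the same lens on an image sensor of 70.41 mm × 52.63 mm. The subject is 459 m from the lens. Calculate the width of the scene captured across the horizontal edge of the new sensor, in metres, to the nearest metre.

The focal length stays 44.8 mm; the relevant sensor dimension is now w = 70.41 mm. Object distance dₒ = 459 m = 459000 mm.
Thin-lens field width W = w·(dₒ − f)/f = 70.41 × (459000 − 44.8)/44.8 ≈ 721317.760 mm = 721.318 m.

721 m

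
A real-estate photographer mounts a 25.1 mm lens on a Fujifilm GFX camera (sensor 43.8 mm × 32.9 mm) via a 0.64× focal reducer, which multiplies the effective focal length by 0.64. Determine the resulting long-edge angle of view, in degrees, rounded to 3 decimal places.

107.479°

Effective focal length f = 25.1 × 0.64 = 16.064 mm.
α = 2·arctan(43.8 / (2 × 16.064)) = 2·arctan(1.36330) ≈ 107.4787°.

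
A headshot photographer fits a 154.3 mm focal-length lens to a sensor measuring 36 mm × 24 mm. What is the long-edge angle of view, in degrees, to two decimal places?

Angle of view α = 2·arctan(w/2f) with w = 36 mm and f = 154.3 mm.
w/2f = 0.11666; arctan(0.11666) ≈ 6.6538°, so α ≈ 13.3076°.

13.31°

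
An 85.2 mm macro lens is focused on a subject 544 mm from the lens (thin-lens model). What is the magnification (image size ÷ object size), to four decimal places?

0.1857×

Thin lens: 1/f = 1/dₒ + 1/dᵢ → 1/dᵢ = 1/85.2 − 1/544 = 0.0098989 mm⁻¹, so dᵢ ≈ 101.0218 mm.
Magnification m = dᵢ/dₒ = 101.0218/544 ≈ 0.18570.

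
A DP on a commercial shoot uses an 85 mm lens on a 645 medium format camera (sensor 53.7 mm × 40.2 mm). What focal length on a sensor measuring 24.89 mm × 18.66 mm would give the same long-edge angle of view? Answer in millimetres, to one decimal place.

Equal angle of view means equal width/f ratio, so f₂ = f₁ · (width₂/width₁) = 85 × 24.89/53.7.
f₂ = 85 × 0.46350 ≈ 39.398 mm.

39.4 mm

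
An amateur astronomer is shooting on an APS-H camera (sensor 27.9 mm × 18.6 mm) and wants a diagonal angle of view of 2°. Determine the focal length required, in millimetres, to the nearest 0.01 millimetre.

960.51 mm

Sensor diagonal = √(27.9² + 18.6²) = √1124.3700 ≈ 33.5316 mm.
From α = 2·arctan(d/2f) we get f = d / (2·tan(α/2)).
With d = 33.5316 mm and α/2 = 1°, tan(α/2) ≈ 0.01746, so f ≈ 33.5316 / 0.03491 ≈ 960.5128 mm.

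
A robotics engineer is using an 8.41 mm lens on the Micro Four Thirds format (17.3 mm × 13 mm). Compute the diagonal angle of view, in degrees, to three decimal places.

104.287°

Sensor diagonal = √(17.3² + 13²) = √468.2900 ≈ 21.6400 mm.
Angle of view α = 2·arctan(d/2f) with d = 21.6400 mm and f = 8.41 mm.
d/2f = 1.28656; arctan(1.28656) ≈ 52.1434°, so α ≈ 104.2867°.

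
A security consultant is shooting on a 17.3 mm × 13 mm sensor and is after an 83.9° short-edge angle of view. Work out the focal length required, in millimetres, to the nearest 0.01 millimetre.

From α = 2·arctan(h/2f) we get f = h / (2·tan(α/2)).
With h = 13 mm and α/2 = 41.95°, tan(α/2) ≈ 0.89883, so f ≈ 13 / 1.79765 ≈ 7.2317 mm.

7.23 mm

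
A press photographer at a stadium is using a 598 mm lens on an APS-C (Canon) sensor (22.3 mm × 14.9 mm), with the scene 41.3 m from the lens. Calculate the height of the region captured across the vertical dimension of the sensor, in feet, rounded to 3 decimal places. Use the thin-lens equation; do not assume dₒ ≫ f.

dₒ: 41.3 m = 41300 mm.
Similar triangles through the lens centre give W/dₒ = h/dᵢ; with 1/f = 1/dₒ + 1/dᵢ this gives W = h·(dₒ − f)/f.
W = 14.9 mm × (41300 − 598) / 598 = 14.9 × 68.0635 ≈ 1014.147 mm = 1014.147/304.8 ft = 3.32725 ft.

3.327 ft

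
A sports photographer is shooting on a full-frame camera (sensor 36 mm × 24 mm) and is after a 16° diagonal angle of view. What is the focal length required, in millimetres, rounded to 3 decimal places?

Sensor diagonal = √(36² + 24²) = √1872.0000 ≈ 43.2666 mm.
From α = 2·arctan(d/2f) we get f = d / (2·tan(α/2)).
With d = 43.2666 mm and α/2 = 8°, tan(α/2) ≈ 0.14054, so f ≈ 43.2666 / 0.28108 ≈ 153.9290 mm.

153.929 mm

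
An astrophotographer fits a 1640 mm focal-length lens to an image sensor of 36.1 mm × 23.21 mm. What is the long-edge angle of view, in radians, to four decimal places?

Angle of view α = 2·arctan(w/2f) with w = 36.1 mm and f = 1640 mm.
w/2f = 0.01101; arctan(0.01101) ≈ 0.0110 rad, so α ≈ 0.0220 rad.

0.0220 rad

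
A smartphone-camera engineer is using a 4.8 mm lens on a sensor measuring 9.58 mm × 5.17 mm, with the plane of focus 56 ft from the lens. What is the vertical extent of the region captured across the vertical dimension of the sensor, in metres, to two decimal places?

dₒ: 56 ft × 304.8 mm/ft = 17068.80 mm.
Similar triangles through the lens centre give W/dₒ = h/dᵢ; with 1/f = 1/dₒ + 1/dᵢ this gives W = h·(dₒ − f)/f.
W = 5.17 mm × (17068.8 − 4.8) / 4.8 = 5.17 × 3554.9999 ≈ 18379.349 mm = 18.3793 m.

18.38 m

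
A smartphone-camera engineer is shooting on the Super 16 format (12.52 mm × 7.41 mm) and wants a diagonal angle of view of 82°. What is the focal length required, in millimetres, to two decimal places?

Sensor diagonal = √(12.52² + 7.41²) = √211.6585 ≈ 14.5485 mm.
From α = 2·arctan(d/2f) we get f = d / (2·tan(α/2)).
With d = 14.5485 mm and α/2 = 41°, tan(α/2) ≈ 0.86929, so f ≈ 14.5485 / 1.73857 ≈ 8.3681 mm.

8.37 mm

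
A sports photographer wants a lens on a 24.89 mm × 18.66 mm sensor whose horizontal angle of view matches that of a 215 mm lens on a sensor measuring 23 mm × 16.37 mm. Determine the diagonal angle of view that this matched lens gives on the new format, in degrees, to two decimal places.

7.65°

Equal horizontal AOV ⇒ f₂ = f₁ · 24.89/23 = 215 × 1.08217 ≈ 232.6674 mm.
Sensor diagonal = √(24.89² + 18.66²) = √967.7077 ≈ 31.1080 mm.
Diagonal AOV on the new format = 2·arctan(31.1080 / (2 × 232.6674)) = 2·arctan(0.06685) ≈ 7.6492°.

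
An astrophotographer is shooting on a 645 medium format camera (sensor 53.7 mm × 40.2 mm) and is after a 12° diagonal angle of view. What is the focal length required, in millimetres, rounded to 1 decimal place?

319.1 mm

Sensor diagonal = √(53.7² + 40.2²) = √4499.7300 ≈ 67.0800 mm.
From α = 2·arctan(d/2f) we get f = d / (2·tan(α/2)).
With d = 67.0800 mm and α/2 = 6°, tan(α/2) ≈ 0.10510, so f ≈ 67.0800 / 0.21021 ≈ 319.1119 mm.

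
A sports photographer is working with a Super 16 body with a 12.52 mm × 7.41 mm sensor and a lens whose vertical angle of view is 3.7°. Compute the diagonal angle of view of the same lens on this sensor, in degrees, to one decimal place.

7.3°

From the vertical AOV: f = 7.41 / (2·tan(1.85°)) = 7.41 / 0.06460 ≈ 114.7065 mm.
Sensor diagonal = √(12.52² + 7.41²) = √211.6585 ≈ 14.5485 mm.
Diagonal AOV = 2·arctan(14.5485 / (2 × 114.7065)) = 2·arctan(0.06342) ≈ 7.2572°.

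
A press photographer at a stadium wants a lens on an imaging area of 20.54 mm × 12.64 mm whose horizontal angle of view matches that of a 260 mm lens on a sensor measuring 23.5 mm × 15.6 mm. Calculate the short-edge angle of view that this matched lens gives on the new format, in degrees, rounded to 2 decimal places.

3.19°

Equal horizontal AOV ⇒ f₂ = f₁ · 20.54/23.5 = 260 × 0.87404 ≈ 227.2511 mm.
Short-edge AOV on the new format = 2·arctan(12.64 / (2 × 227.2511)) = 2·arctan(0.02781) ≈ 3.1860°.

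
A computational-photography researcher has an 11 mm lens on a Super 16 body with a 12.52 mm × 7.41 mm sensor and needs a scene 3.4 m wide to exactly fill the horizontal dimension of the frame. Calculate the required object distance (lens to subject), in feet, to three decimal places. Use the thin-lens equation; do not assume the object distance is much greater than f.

W: 3.4 m = 3400 mm.
Magnification m = w/W = dᵢ/dₒ; combined with 1/f = 1/dₒ + 1/dᵢ this gives dₒ = f·(1 + W/w).
dₒ = 11 mm × (1 + 3400/12.52) = 11 × 272.5655 ≈ 2998.220 mm = 2998.220/304.8 ft = 9.83668 ft.

9.837 ft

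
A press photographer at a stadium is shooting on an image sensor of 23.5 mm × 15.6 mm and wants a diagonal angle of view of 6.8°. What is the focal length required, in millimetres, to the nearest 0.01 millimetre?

Sensor diagonal = √(23.5² + 15.6²) = √795.6100 ≈ 28.2066 mm.
From α = 2·arctan(d/2f) we get f = d / (2·tan(α/2)).
With d = 28.2066 mm and α/2 = 3.4°, tan(α/2) ≈ 0.05941, so f ≈ 28.2066 / 0.11882 ≈ 237.3852 mm.

237.39 mm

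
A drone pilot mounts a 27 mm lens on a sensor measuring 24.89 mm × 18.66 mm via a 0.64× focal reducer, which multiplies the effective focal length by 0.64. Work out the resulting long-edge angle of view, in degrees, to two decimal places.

71.52°

Effective focal length f = 27 × 0.64 = 17.28 mm.
α = 2·arctan(24.89 / (2 × 17.28)) = 2·arctan(0.72020) ≈ 71.5226°.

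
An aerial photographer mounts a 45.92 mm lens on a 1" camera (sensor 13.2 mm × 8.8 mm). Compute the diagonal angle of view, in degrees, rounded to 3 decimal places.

Sensor diagonal = √(13.2² + 8.8²) = √251.6800 ≈ 15.8644 mm.
Angle of view α = 2·arctan(d/2f) with d = 15.8644 mm and f = 45.92 mm.
d/2f = 0.17274; arctan(0.17274) ≈ 9.8005°, so α ≈ 19.6011°.

19.601°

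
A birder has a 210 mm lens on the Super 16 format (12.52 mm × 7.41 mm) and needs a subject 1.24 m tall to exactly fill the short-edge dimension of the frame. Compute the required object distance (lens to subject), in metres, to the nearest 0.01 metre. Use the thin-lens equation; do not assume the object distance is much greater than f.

W: 1.24 m = 1240 mm.
Magnification m = h/W = dᵢ/dₒ; combined with 1/f = 1/dₒ + 1/dᵢ this gives dₒ = f·(1 + W/h).
dₒ = 210 mm × (1 + 1240/7.41) = 210 × 168.3414 ≈ 35351.700 mm = 35.3517 m.

35.35 m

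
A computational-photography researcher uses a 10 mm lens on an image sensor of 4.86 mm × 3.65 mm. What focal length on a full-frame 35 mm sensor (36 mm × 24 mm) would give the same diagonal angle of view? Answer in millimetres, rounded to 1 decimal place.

71.2 mm

Sensor diagonal = √(4.86² + 3.65²) = √36.9421 ≈ 6.0780 mm.
Sensor diagonal = √(36² + 24²) = √1872.0000 ≈ 43.2666 mm.
Equal angle of view means equal diagonal/f ratio, so f₂ = f₁ · (diagonal₂/diagonal₁) = 10 × 43.2666/6.0780.
f₂ = 10 × 7.11856 ≈ 71.186 mm.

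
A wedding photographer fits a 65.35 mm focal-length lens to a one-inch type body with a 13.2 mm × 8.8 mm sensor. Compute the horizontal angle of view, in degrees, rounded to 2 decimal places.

11.53°

Angle of view α = 2·arctan(w/2f) with w = 13.2 mm and f = 65.35 mm.
w/2f = 0.10099; arctan(0.10099) ≈ 5.7670°, so α ≈ 11.5340°.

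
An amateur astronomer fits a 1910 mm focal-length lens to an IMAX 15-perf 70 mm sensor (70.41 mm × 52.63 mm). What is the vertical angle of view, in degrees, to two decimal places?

Angle of view α = 2·arctan(h/2f) with h = 52.63 mm and f = 1910 mm.
h/2f = 0.01378; arctan(0.01378) ≈ 0.7893°, so α ≈ 1.5787°.

1.58°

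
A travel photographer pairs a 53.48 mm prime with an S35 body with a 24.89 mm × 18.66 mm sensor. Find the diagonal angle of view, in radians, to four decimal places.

Sensor diagonal = √(24.89² + 18.66²) = √967.7077 ≈ 31.1080 mm.
Angle of view α = 2·arctan(d/2f) with d = 31.1080 mm and f = 53.48 mm.
d/2f = 0.29084; arctan(0.29084) ≈ 0.2830 rad, so α ≈ 0.5661 rad.

0.5661 rad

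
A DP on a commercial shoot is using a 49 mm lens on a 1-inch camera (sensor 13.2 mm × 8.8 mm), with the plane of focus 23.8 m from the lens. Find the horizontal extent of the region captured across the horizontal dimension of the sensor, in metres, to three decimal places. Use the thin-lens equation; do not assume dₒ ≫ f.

dₒ: 23.8 m = 23800 mm.
Similar triangles through the lens centre give W/dₒ = w/dᵢ; with 1/f = 1/dₒ + 1/dᵢ this gives W = w·(dₒ − f)/f.
W = 13.2 mm × (23800 − 49) / 49 = 13.2 × 484.7143 ≈ 6398.229 mm = 6.39823 m.

6.398 m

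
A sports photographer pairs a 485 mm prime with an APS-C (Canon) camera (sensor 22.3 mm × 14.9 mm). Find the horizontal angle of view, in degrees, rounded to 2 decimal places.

2.63°

Angle of view α = 2·arctan(w/2f) with w = 22.3 mm and f = 485 mm.
w/2f = 0.02299; arctan(0.02299) ≈ 1.3170°, so α ≈ 2.6340°.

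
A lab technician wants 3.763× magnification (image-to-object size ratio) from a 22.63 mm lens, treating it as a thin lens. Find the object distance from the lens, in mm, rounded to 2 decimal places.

28.64 mm

With m = dᵢ/dₒ and 1/f = 1/dₒ + 1/dᵢ, substituting dᵢ = m·dₒ gives 1/f = (1 + 1/m)/dₒ, hence dₒ = f·(1 + 1/m).
dₒ = 22.63 × (1 + 1/3.763) = 22.63 × 1.26575 ≈ 28.644 mm.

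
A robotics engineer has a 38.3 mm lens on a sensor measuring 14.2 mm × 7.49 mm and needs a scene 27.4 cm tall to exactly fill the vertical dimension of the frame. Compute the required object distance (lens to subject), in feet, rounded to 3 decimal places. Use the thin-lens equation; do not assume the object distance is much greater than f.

4.722 ft

W: 27.4 cm = 274 mm.
Magnification m = h/W = dᵢ/dₒ; combined with 1/f = 1/dₒ + 1/dᵢ this gives dₒ = f·(1 + W/h).
dₒ = 38.3 mm × (1 + 274/7.49) = 38.3 × 37.5821 ≈ 1439.395 mm = 1439.395/304.8 ft = 4.72242 ft.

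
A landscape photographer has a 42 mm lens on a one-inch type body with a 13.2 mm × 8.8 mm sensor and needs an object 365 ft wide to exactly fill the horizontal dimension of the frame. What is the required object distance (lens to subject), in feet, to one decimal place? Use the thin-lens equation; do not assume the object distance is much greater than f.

W: 365 ft × 304.8 mm/ft = 111252.00 mm.
Magnification m = w/W = dᵢ/dₒ; combined with 1/f = 1/dₒ + 1/dᵢ this gives dₒ = f·(1 + W/w).
dₒ = 42 mm × (1 + 111252/13.2) = 42 × 8429.1815 ≈ 354025.625 mm = 354025.625/304.8 ft = 1161.5 ft.

1161.5 ft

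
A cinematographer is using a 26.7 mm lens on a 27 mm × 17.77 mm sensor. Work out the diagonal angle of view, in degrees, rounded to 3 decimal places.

62.373°

Sensor diagonal = √(27² + 17.77²) = √1044.7729 ≈ 32.3229 mm.
Angle of view α = 2·arctan(d/2f) with d = 32.3229 mm and f = 26.7 mm.
d/2f = 0.60530; arctan(0.60530) ≈ 31.1865°, so α ≈ 62.3729°.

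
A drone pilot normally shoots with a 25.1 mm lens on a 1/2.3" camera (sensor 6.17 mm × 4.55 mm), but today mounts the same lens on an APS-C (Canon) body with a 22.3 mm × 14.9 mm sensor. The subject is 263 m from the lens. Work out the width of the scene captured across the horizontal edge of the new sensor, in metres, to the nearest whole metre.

234 m

The focal length stays 25.1 mm; the relevant sensor dimension is now w = 22.3 mm. Object distance dₒ = 263 m = 263000 mm.
Thin-lens field width W = w·(dₒ − f)/f = 22.3 × (263000 − 25.1)/25.1 ≈ 233639.055 mm = 233.639 m.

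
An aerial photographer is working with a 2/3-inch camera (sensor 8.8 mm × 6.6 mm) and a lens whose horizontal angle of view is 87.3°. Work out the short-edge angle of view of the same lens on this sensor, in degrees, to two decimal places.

From the horizontal AOV: f = 8.8 / (2·tan(43.65°)) = 8.8 / 1.90791 ≈ 4.6124 mm.
Short-edge AOV = 2·arctan(6.6 / (2 × 4.6124)) = 2·arctan(0.71546) ≈ 71.1647°.

71.16°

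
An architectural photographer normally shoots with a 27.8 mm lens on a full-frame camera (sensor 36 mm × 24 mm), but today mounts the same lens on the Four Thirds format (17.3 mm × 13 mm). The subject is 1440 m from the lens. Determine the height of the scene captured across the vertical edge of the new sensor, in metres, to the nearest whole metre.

673 m

The focal length stays 27.8 mm; the relevant sensor dimension is now h = 13 mm. Object distance dₒ = 1440 m = 1.44e+06 mm.
Thin-lens field height W = h·(dₒ − f)/f = 13 × (1.44e+06 − 27.8)/27.8 ≈ 673368.295 mm = 673.368 m.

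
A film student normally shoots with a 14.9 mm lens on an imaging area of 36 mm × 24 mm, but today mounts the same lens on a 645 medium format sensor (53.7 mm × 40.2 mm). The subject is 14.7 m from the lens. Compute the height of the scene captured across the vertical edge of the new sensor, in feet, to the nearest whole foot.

130 ft

The focal length stays 14.9 mm; the relevant sensor dimension is now h = 40.2 mm. Object distance dₒ = 14.7 m = 14700 mm.
Thin-lens field height W = h·(dₒ − f)/f = 40.2 × (14700 − 14.9)/14.9 ≈ 39620.203 mm = 39620.203/304.8 ft = 129.988 ft.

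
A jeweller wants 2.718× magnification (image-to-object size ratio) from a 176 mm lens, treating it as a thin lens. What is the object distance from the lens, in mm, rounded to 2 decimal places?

240.75 mm

With m = dᵢ/dₒ and 1/f = 1/dₒ + 1/dᵢ, substituting dᵢ = m·dₒ gives 1/f = (1 + 1/m)/dₒ, hence dₒ = f·(1 + 1/m).
dₒ = 176 × (1 + 1/2.718) = 176 × 1.36792 ≈ 240.753 mm.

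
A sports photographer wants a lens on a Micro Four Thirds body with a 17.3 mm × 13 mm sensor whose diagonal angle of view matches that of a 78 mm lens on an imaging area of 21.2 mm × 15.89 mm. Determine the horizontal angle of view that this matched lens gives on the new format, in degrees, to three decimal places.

15.464°

Sensor diagonal = √(21.2² + 15.89²) = √701.9321 ≈ 26.4940 mm.
Sensor diagonal = √(17.3² + 13²) = √468.2900 ≈ 21.6400 mm.
Equal diagonal AOV ⇒ f₂ = f₁ · 21.6400/26.4940 = 78 × 0.81679 ≈ 63.7095 mm.
Horizontal AOV on the new format = 2·arctan(17.3 / (2 × 63.7095)) = 2·arctan(0.13577) ≈ 15.4638°.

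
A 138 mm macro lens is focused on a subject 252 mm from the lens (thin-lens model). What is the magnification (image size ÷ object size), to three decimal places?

1.211×

Thin lens: 1/f = 1/dₒ + 1/dᵢ → 1/dᵢ = 1/138 − 1/252 = 0.0032781 mm⁻¹, so dᵢ ≈ 305.0526 mm.
Magnification m = dᵢ/dₒ = 305.0526/252 ≈ 1.21053.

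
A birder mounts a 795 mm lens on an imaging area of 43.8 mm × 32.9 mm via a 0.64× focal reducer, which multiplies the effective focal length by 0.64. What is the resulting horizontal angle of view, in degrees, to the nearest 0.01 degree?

4.93°

Effective focal length f = 795 × 0.64 = 508.8 mm.
α = 2·arctan(43.8 / (2 × 508.8)) = 2·arctan(0.04304) ≈ 4.9293°.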